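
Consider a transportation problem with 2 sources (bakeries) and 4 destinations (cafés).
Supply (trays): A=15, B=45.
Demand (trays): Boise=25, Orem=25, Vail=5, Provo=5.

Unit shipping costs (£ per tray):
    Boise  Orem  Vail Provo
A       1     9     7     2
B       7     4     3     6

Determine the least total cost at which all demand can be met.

230

A cheapest plan:
  A→Boise: 15 × £1 = £15
  B→Boise: 10 × £7 = £70
  B→Orem: 25 × £4 = £100
  B→Vail: 5 × £3 = £15
  B→Provo: 5 × £6 = £30
Total = 15 + 70 + 100 + 15 + 30 = £230.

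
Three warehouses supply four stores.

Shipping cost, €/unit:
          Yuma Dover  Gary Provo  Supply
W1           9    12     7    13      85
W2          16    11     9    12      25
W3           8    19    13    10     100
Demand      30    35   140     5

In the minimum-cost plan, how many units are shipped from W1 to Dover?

10

Solving gives:
  W1->Dover: 10 units
  W1->Gary: 75 units
  W2->Dover: 25 units
  W3->Yuma: 30 units
  W3->Gary: 65 units
  W3->Provo: 5 units
Total cost = €2055.
So W1→Dover carries 10 units.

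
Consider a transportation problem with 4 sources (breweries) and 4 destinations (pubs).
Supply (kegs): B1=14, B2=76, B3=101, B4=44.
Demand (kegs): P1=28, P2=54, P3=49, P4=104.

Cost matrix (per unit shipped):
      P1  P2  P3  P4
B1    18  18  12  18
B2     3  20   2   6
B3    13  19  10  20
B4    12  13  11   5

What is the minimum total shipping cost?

Optimal allocation:
  B1–P2: 14 × 18 = 252
  B2–P1: 16 × 3 = 48
  B2–P4: 60 × 6 = 360
  B3–P1: 12 × 13 = 156
  B3–P2: 40 × 19 = 760
  B3–P3: 49 × 10 = 490
  B4–P4: 44 × 5 = 220
Total = 252 + 48 + 360 + 156 + 760 + 490 + 220 = 2286.
(Supply check: B1 ships 14; B2 ships 76; B3 ships 101; B4 ships 44.)

2286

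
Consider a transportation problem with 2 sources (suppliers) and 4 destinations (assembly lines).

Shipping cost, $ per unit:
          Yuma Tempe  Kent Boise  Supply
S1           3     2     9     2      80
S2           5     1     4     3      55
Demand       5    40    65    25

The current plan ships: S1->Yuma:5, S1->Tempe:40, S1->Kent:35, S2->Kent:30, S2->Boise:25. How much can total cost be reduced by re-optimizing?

150

Current plan cost = 5·3 + 40·2 + 35·9 + 30·4 + 25·3 = $605.
Optimal plan:
  S1 to Yuma: 5 batches
  S1 to Tempe: 40 batches
  S1 to Kent: 10 batches
  S1 to Boise: 25 batches
  S2 to Kent: 55 batches
Optimal cost = $455.
Saving = 605 − 455 = $150.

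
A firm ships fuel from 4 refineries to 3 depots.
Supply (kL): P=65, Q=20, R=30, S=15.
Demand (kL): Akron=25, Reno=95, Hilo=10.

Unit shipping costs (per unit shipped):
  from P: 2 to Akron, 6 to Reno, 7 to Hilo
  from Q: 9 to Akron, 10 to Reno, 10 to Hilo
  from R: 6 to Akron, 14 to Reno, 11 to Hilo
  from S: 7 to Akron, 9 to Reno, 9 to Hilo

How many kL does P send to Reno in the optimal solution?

Solving gives:
  P→Reno: 65 kL
  Q→Reno: 20 kL
  R→Akron: 25 kL
  R→Hilo: 5 kL
  S→Reno: 10 kL
  S→Hilo: 5 kL
Total cost = 930.
So P→Reno carries 65 kL.

65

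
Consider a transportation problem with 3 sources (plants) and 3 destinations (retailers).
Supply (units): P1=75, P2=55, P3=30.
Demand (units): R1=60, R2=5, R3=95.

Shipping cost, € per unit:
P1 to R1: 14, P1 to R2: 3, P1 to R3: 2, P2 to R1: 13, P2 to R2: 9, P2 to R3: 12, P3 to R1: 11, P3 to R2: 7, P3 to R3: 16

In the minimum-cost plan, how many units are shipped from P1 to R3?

75

Optimal shipments:
  P1 to R3: 75 units
  P2 to R1: 35 units
  P2 to R3: 20 units
  P3 to R1: 25 units
  P3 to R2: 5 units
Total cost = €1155.
So P1→R3 carries 75 units.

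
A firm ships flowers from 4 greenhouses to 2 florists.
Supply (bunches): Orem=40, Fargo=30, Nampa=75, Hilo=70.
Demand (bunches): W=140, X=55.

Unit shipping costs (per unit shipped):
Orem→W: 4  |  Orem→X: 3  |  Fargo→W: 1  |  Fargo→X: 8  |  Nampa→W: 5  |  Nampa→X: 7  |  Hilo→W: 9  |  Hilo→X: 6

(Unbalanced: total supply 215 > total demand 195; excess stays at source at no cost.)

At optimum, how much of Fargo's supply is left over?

0

Minimum-cost shipments:
  Orem->W: 35 bunches
  Orem->X: 5 bunches
  Fargo->W: 30 bunches
  Nampa->W: 75 bunches
  Hilo->X: 50 bunches
Total cost = 860.
Fargo ships 30 of its 30, leaving 0.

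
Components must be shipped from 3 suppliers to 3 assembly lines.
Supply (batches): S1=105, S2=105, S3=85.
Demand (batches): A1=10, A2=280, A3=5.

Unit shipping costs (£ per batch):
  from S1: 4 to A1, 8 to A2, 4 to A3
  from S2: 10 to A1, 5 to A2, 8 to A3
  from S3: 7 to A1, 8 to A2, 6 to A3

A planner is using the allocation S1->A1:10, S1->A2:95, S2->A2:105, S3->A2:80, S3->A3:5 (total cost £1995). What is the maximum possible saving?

Current plan cost = 10·4 + 95·8 + 105·5 + 80·8 + 5·6 = £1995.
Optimal plan:
  S1 to A1: 10 × £4 = £40
  S1 to A2: 90 × £8 = £720
  S1 to A3: 5 × £4 = £20
  S2 to A2: 105 × £5 = £525
  S3 to A2: 85 × £8 = £680
Optimal cost = £1985.
Saving = 1995 − 1985 = £10.

10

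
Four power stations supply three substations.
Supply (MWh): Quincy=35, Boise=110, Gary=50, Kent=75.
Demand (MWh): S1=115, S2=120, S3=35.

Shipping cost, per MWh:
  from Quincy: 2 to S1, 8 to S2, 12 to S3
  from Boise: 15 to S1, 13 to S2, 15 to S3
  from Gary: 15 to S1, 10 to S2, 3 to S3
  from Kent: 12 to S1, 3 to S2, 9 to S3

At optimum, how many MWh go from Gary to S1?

Optimal shipments:
  Quincy→S1: 35 × 2 = 70
  Boise→S1: 80 × 15 = 1200
  Boise→S2: 30 × 13 = 390
  Gary→S2: 15 × 10 = 150
  Gary→S3: 35 × 3 = 105
  Kent→S2: 75 × 3 = 225
Total cost = 2140.
The route Gary→S1 is not used.

0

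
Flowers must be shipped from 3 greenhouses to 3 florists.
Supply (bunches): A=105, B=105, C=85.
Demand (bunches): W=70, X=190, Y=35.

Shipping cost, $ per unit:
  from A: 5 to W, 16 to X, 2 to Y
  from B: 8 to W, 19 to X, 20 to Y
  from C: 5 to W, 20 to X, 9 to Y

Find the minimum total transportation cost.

3835

An optimal shipping plan:
  A to X: 70 × $16 = $1120
  A to Y: 35 × $2 = $70
  B to X: 105 × $19 = $1995
  C to W: 70 × $5 = $350
  C to X: 15 × $20 = $300
Total = 1120 + 70 + 1995 + 350 + 300 = $3835.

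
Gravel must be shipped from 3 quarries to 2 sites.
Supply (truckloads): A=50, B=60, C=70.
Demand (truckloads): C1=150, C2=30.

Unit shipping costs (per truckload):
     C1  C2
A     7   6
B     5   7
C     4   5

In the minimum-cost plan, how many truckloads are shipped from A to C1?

Optimal shipments:
  A–C1: 20 × 7 = 140
  A–C2: 30 × 6 = 180
  B–C1: 60 × 5 = 300
  C–C1: 70 × 4 = 280
Total cost = 900.
So A→C1 carries 20 truckloads.

20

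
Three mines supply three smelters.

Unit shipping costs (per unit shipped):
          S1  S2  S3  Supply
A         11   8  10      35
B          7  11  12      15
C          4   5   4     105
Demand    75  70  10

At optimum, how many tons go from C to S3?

Solving gives:
  A–S2: 35 × 8 = 280
  B–S1: 15 × 7 = 105
  C–S1: 60 × 4 = 240
  C–S2: 35 × 5 = 175
  C–S3: 10 × 4 = 40
Total cost = 840.
So C→S3 carries 10 tons.

10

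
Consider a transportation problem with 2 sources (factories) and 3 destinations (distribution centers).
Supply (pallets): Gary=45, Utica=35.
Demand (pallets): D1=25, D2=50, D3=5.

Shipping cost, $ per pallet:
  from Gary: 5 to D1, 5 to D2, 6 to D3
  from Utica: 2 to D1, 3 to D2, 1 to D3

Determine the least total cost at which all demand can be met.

An optimal shipping plan:
  Gary->D2: 45 × $5 = $225
  Utica->D1: 25 × $2 = $50
  Utica->D2: 5 × $3 = $15
  Utica->D3: 5 × $1 = $5
Total = 225 + 50 + 15 + 5 = $295.
(Supply check: Gary ships 45; Utica ships 35.)

295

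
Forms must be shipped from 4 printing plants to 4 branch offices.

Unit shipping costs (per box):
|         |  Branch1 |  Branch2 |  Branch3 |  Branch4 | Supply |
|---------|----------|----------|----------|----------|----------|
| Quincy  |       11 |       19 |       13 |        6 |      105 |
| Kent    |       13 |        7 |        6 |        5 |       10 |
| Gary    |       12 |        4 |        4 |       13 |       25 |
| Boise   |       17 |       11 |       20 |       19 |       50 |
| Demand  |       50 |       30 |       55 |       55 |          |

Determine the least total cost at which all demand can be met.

1750

One minimum-cost allocation:
  Quincy to Branch1: 30 × 11 = 330
  Quincy to Branch3: 20 × 13 = 260
  Quincy to Branch4: 55 × 6 = 330
  Kent to Branch3: 10 × 6 = 60
  Gary to Branch3: 25 × 4 = 100
  Boise to Branch1: 20 × 17 = 340
  Boise to Branch2: 30 × 11 = 330
Total = 330 + 260 + 330 + 60 + 100 + 340 + 330 = 1750.
(Supply check: Quincy ships 105; Kent ships 10; Gary ships 25; Boise ships 50.)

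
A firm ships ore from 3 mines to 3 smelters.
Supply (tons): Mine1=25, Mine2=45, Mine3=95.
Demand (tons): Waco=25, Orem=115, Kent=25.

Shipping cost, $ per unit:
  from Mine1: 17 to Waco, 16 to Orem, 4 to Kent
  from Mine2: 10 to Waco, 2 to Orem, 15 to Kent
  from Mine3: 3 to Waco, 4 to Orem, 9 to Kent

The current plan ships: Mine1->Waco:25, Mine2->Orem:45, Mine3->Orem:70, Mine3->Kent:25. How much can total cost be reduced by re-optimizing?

Current plan cost = 25·17 + 45·2 + 70·4 + 25·9 = $1020.
Optimal plan:
  Mine1–Kent: 25 × $4 = $100
  Mine2–Orem: 45 × $2 = $90
  Mine3–Waco: 25 × $3 = $75
  Mine3–Orem: 70 × $4 = $280
Optimal cost = $545.
Saving = 1020 − 545 = $475.

475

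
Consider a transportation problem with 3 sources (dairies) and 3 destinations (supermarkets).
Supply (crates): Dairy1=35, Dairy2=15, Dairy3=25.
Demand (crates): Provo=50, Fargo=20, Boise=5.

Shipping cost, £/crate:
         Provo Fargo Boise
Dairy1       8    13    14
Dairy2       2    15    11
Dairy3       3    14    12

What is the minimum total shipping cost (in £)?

An optimal shipping plan:
  Dairy1->Provo: 10 crates
  Dairy1->Fargo: 20 crates
  Dairy1->Boise: 5 crates
  Dairy2->Provo: 15 crates
  Dairy3->Provo: 25 crates
Total cost = £515.

515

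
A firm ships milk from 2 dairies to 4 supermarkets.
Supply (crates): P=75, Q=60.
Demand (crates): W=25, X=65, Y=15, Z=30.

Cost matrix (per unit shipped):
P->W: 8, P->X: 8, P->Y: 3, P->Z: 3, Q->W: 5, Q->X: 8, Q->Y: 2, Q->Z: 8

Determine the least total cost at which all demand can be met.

765

A cheapest plan:
  P to X: 45 × 8 = 360
  P to Z: 30 × 3 = 90
  Q to W: 25 × 5 = 125
  Q to X: 20 × 8 = 160
  Q to Y: 15 × 2 = 30
Total = 360 + 90 + 125 + 160 + 30 = 765.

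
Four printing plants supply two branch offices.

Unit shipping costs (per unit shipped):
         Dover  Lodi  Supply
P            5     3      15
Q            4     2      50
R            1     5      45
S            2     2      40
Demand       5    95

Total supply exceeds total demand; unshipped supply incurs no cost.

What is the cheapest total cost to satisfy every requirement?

200

A cheapest plan:
  P–Lodi: 5 × 3 = 15
  Q–Lodi: 50 × 2 = 100
  R–Dover: 5 × 1 = 5
  S–Lodi: 40 × 2 = 80
Total = 15 + 100 + 5 + 80 = 200.
(Supply check: P ships 5; Q ships 50; R ships 5; S ships 40.)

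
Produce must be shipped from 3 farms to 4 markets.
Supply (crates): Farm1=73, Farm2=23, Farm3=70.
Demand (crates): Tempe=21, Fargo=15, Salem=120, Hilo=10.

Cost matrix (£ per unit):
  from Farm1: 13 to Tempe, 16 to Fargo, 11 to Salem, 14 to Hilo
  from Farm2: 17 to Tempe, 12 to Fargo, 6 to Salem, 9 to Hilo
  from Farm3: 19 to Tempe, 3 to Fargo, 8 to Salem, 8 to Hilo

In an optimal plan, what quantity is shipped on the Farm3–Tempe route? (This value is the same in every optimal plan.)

Optimal shipments:
  Farm1 to Tempe: 21 × £13 = £273
  Farm1 to Salem: 52 × £11 = £572
  Farm2 to Salem: 23 × £6 = £138
  Farm3 to Fargo: 15 × £3 = £45
  Farm3 to Salem: 45 × £8 = £360
  Farm3 to Hilo: 10 × £8 = £80
Total cost = £1468.
The route Farm3→Tempe is not used.

0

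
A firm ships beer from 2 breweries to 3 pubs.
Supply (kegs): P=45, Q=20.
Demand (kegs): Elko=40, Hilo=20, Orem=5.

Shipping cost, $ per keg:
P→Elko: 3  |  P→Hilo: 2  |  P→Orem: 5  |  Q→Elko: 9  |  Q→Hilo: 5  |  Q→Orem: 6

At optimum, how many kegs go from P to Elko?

40

Optimal shipments:
  P to Elko: 40 × $3 = $120
  P to Hilo: 5 × $2 = $10
  Q to Hilo: 15 × $5 = $75
  Q to Orem: 5 × $6 = $30
Total cost = $235.
So P→Elko carries 40 kegs.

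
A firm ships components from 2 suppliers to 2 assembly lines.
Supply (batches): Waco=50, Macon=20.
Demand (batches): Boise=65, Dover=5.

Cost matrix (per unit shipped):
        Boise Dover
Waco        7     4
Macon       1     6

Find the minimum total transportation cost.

A cheapest plan:
  Waco→Boise: 45 × 7 = 315
  Waco→Dover: 5 × 4 = 20
  Macon→Boise: 20 × 1 = 20
Total = 315 + 20 + 20 = 355.

355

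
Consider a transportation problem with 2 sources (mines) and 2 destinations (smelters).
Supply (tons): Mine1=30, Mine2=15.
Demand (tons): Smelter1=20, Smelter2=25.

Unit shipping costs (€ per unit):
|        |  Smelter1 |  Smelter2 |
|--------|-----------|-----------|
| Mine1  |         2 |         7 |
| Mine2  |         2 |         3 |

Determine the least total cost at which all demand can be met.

Optimal allocation:
  Mine1->Smelter1: 20 × €2 = €40
  Mine1->Smelter2: 10 × €7 = €70
  Mine2->Smelter2: 15 × €3 = €45
Total = 40 + 70 + 45 = €155.

155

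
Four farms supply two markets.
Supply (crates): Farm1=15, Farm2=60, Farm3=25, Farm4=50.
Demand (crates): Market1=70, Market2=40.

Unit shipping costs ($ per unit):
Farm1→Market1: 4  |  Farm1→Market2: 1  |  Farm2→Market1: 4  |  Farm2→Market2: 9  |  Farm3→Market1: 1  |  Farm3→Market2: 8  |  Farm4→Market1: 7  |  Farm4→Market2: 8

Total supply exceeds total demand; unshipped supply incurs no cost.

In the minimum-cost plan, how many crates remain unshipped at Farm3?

0

An optimal plan:
  Farm1->Market2: 15 × $1 = $15
  Farm2->Market1: 45 × $4 = $180
  Farm3->Market1: 25 × $1 = $25
  Farm4->Market2: 25 × $8 = $200
Total cost = $420.
Farm3 ships 25 of its 25, leaving 0.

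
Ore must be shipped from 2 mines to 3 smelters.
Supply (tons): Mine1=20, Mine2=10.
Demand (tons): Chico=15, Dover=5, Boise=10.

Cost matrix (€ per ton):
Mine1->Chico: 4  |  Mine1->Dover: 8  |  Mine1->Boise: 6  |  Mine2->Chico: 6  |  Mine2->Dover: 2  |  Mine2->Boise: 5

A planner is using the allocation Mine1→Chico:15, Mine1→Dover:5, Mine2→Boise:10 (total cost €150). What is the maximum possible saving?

25

Current plan cost = 15·4 + 5·8 + 10·5 = €150.
Optimal plan:
  Mine1–Chico: 15 tons
  Mine1–Boise: 5 tons
  Mine2–Dover: 5 tons
  Mine2–Boise: 5 tons
Optimal cost = €125.
Saving = 150 − 125 = €25.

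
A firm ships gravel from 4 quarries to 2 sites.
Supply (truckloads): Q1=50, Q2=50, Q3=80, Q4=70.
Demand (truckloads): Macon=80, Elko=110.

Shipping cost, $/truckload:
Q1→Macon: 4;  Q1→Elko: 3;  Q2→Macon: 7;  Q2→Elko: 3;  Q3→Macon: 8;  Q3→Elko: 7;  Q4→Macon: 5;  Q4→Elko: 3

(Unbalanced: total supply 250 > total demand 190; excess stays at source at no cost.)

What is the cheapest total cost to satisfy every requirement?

740

Optimal allocation:
  Q1–Macon: 50 × $4 = $200
  Q2–Elko: 50 × $3 = $150
  Q3–Macon: 20 × $8 = $160
  Q4–Macon: 10 × $5 = $50
  Q4–Elko: 60 × $3 = $180
Total = 200 + 150 + 160 + 50 + 180 = $740.
(Supply check: Q1 ships 50; Q2 ships 50; Q3 ships 20; Q4 ships 70.)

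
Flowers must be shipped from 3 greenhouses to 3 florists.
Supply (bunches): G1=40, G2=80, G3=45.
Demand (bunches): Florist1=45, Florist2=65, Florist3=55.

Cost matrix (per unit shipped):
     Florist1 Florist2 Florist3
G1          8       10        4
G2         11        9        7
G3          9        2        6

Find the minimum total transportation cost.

1030

Optimal allocation:
  G1 to Florist3: 40 × 4 = 160
  G2 to Florist1: 45 × 11 = 495
  G2 to Florist2: 20 × 9 = 180
  G2 to Florist3: 15 × 7 = 105
  G3 to Florist2: 45 × 2 = 90
Total = 160 + 495 + 180 + 105 + 90 = 1030.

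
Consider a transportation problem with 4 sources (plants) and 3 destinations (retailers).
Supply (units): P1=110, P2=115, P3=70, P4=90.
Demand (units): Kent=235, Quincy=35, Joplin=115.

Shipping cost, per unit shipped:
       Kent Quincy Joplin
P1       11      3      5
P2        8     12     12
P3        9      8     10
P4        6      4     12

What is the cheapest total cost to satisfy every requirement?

2575

An optimal shipping plan:
  P1→Joplin: 110 units
  P2→Kent: 115 units
  P3→Kent: 65 units
  P3→Joplin: 5 units
  P4→Kent: 55 units
  P4→Quincy: 35 units
Total cost = 2575.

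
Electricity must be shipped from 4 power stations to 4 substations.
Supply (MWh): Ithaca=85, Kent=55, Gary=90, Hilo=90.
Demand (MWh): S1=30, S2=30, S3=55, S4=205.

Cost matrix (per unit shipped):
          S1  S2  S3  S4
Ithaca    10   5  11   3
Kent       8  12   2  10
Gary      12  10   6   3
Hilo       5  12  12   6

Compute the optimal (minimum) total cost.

1205

One minimum-cost allocation:
  Ithaca to S2: 30 MWh
  Ithaca to S4: 55 MWh
  Kent to S3: 55 MWh
  Gary to S4: 90 MWh
  Hilo to S1: 30 MWh
  Hilo to S4: 60 MWh
Total cost = 1205.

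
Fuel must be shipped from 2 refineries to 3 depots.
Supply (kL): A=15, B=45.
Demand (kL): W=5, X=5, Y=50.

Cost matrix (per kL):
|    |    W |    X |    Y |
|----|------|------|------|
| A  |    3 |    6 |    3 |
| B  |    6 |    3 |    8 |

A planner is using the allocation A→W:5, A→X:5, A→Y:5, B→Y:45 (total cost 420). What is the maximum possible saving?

50

Current plan cost = 5·3 + 5·6 + 5·3 + 45·8 = 420.
Optimal plan:
  A to Y: 15 × 3 = 45
  B to W: 5 × 6 = 30
  B to X: 5 × 3 = 15
  B to Y: 35 × 8 = 280
Optimal cost = 370.
Saving = 420 − 370 = 50.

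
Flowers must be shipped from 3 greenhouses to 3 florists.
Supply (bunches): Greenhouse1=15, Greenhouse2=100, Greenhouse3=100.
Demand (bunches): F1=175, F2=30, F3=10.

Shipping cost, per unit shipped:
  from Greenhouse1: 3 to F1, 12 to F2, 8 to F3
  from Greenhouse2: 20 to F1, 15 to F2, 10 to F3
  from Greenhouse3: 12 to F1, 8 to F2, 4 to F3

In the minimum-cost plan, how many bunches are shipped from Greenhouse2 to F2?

30

Solving gives:
  Greenhouse1–F1: 15 × 3 = 45
  Greenhouse2–F1: 60 × 20 = 1200
  Greenhouse2–F2: 30 × 15 = 450
  Greenhouse2–F3: 10 × 10 = 100
  Greenhouse3–F1: 100 × 12 = 1200
Total cost = 2995.
So Greenhouse2→F2 carries 30 bunches.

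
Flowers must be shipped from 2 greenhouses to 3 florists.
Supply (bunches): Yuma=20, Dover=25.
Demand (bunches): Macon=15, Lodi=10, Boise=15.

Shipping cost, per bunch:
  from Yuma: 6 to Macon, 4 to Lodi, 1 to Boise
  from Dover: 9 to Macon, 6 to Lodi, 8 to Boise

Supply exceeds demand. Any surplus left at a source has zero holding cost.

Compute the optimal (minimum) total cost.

A cheapest plan:
  Yuma->Macon: 5 bunches
  Yuma->Boise: 15 bunches
  Dover->Macon: 10 bunches
  Dover->Lodi: 10 bunches
Total cost = 195.

195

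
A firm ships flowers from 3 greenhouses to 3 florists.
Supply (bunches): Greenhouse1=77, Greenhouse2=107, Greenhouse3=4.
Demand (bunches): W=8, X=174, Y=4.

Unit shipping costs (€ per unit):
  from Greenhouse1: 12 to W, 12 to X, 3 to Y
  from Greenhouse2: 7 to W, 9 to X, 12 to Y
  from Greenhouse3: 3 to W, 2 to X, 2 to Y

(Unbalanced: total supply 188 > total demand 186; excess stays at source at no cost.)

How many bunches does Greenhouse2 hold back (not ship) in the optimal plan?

0

An optimal plan:
  Greenhouse1–X: 71 bunches
  Greenhouse1–Y: 4 bunches
  Greenhouse2–W: 8 bunches
  Greenhouse2–X: 99 bunches
  Greenhouse3–X: 4 bunches
Total cost = €1819.
Greenhouse2 ships 107 of its 107, leaving 0.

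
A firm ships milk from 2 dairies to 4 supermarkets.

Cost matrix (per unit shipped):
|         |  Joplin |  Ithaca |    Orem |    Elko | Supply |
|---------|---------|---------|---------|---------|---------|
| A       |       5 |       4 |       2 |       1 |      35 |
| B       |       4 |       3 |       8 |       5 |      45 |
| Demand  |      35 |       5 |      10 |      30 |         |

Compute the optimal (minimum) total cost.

225

Optimal allocation:
  A to Orem: 10 × 2 = 20
  A to Elko: 25 × 1 = 25
  B to Joplin: 35 × 4 = 140
  B to Ithaca: 5 × 3 = 15
  B to Elko: 5 × 5 = 25
Total = 20 + 25 + 140 + 15 + 25 = 225.
(Supply check: A ships 35; B ships 45.)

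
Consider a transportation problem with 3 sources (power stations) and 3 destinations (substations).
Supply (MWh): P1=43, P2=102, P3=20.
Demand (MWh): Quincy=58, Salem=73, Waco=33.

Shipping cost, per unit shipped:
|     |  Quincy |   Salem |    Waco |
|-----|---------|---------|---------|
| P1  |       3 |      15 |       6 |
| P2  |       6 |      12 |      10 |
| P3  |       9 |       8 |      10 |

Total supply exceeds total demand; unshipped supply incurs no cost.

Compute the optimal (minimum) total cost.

1312

One minimum-cost allocation:
  P1→Quincy: 10 MWh
  P1→Waco: 33 MWh
  P2→Quincy: 48 MWh
  P2→Salem: 53 MWh
  P3→Salem: 20 MWh
Total cost = 1312.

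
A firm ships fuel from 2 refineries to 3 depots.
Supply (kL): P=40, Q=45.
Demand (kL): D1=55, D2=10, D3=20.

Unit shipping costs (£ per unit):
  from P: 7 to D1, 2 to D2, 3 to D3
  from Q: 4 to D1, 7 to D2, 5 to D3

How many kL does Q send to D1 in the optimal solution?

45

Optimal shipments:
  P to D1: 10 × £7 = £70
  P to D2: 10 × £2 = £20
  P to D3: 20 × £3 = £60
  Q to D1: 45 × £4 = £180
Total cost = £330.
So Q→D1 carries 45 kL.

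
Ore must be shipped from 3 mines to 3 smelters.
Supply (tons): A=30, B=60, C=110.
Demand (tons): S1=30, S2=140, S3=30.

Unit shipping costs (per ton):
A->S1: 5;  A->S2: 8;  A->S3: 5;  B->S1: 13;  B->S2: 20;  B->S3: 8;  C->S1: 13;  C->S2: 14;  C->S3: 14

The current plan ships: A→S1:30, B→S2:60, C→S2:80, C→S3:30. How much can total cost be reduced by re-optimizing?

480

Current plan cost = 30·5 + 60·20 + 80·14 + 30·14 = 2890.
Optimal plan:
  A→S2: 30 × 8 = 240
  B→S1: 30 × 13 = 390
  B→S3: 30 × 8 = 240
  C→S2: 110 × 14 = 1540
Optimal cost = 2410.
Saving = 2890 − 2410 = 480.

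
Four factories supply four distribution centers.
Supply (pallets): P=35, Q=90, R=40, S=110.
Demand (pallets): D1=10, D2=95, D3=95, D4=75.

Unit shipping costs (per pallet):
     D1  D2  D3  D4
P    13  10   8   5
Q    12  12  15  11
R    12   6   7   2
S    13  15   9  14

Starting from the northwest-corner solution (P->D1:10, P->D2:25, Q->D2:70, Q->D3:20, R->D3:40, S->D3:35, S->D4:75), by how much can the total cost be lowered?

770

Current plan cost = 10·13 + 25·10 + 70·12 + 20·15 + 40·7 + 35·9 + 75·14 = 3165.
Optimal plan:
  P–D4: 35 × 5 = 175
  Q–D2: 90 × 12 = 1080
  R–D4: 40 × 2 = 80
  S–D1: 10 × 13 = 130
  S–D2: 5 × 15 = 75
  S–D3: 95 × 9 = 855
Optimal cost = 2395.
Saving = 3165 − 2395 = 770.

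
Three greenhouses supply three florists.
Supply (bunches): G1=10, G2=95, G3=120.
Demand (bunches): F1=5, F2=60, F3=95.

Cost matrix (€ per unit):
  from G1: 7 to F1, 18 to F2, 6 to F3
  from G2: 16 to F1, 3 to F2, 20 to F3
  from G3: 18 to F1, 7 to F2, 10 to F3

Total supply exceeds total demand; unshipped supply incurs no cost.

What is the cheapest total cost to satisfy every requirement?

A cheapest plan:
  G1 to F1: 5 × €7 = €35
  G1 to F3: 5 × €6 = €30
  G2 to F2: 60 × €3 = €180
  G3 to F3: 90 × €10 = €900
Total = 35 + 30 + 180 + 900 = €1145.

1145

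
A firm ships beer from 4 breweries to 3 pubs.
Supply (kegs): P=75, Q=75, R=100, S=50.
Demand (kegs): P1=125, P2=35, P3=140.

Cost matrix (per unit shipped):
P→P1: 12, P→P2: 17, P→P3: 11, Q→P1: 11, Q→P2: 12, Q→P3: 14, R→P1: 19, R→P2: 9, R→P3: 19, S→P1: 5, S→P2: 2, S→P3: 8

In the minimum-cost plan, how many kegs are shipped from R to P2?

35

Optimal shipments:
  P–P3: 75 × 11 = 825
  Q–P1: 75 × 11 = 825
  R–P2: 35 × 9 = 315
  R–P3: 65 × 19 = 1235
  S–P1: 50 × 5 = 250
Total cost = 3450.
So R→P2 carries 35 kegs.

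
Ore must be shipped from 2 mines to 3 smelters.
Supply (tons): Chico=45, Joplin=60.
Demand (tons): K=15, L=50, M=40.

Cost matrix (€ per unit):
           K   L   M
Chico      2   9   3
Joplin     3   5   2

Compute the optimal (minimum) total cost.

One minimum-cost allocation:
  Chico→K: 15 × €2 = €30
  Chico→M: 30 × €3 = €90
  Joplin→L: 50 × €5 = €250
  Joplin→M: 10 × €2 = €20
Total = 30 + 90 + 250 + 20 = €390.
(Supply check: Chico ships 45; Joplin ships 60.)

390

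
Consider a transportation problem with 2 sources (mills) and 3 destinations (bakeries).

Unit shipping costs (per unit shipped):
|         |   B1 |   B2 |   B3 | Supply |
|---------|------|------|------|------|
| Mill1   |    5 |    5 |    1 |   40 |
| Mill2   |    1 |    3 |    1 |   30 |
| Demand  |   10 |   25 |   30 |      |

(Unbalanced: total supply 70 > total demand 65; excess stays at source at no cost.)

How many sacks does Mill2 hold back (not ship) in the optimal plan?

An optimal plan:
  Mill1->B2: 5 × 5 = 25
  Mill1->B3: 30 × 1 = 30
  Mill2->B1: 10 × 1 = 10
  Mill2->B2: 20 × 3 = 60
Total cost = 125.
Mill2 ships 30 of its 30, leaving 0.

0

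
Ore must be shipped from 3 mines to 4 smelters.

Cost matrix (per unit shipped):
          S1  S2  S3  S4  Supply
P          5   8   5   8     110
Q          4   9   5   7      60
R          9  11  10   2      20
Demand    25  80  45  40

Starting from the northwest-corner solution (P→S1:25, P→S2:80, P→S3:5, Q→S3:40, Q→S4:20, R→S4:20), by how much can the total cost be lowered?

25

Current plan cost = 25·5 + 80·8 + 5·5 + 40·5 + 20·7 + 20·2 = 1170.
Optimal plan:
  P–S2: 80 × 8 = 640
  P–S3: 30 × 5 = 150
  Q–S1: 25 × 4 = 100
  Q–S3: 15 × 5 = 75
  Q–S4: 20 × 7 = 140
  R–S4: 20 × 2 = 40
Optimal cost = 1145.
Saving = 1170 − 1145 = 25.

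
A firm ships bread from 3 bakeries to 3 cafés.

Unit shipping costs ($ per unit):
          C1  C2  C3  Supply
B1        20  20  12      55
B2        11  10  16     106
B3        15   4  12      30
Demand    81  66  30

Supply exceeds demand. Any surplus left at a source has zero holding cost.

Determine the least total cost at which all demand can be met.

1830

A cheapest plan:
  B1–C1: 11 × $20 = $220
  B1–C3: 30 × $12 = $360
  B2–C1: 70 × $11 = $770
  B2–C2: 36 × $10 = $360
  B3–C2: 30 × $4 = $120
Total = 220 + 360 + 770 + 360 + 120 = $1830.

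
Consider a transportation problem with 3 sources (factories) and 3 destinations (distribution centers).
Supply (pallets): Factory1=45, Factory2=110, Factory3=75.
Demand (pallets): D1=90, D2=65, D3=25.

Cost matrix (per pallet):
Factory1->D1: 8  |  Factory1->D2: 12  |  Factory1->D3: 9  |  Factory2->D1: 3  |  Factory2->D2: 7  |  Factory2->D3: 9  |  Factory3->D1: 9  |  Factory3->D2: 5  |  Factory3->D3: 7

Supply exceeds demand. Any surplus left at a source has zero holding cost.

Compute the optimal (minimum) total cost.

800

One minimum-cost allocation:
  Factory2→D1: 90 × 3 = 270
  Factory2→D2: 15 × 7 = 105
  Factory3→D2: 50 × 5 = 250
  Factory3→D3: 25 × 7 = 175
Total = 270 + 105 + 250 + 175 = 800.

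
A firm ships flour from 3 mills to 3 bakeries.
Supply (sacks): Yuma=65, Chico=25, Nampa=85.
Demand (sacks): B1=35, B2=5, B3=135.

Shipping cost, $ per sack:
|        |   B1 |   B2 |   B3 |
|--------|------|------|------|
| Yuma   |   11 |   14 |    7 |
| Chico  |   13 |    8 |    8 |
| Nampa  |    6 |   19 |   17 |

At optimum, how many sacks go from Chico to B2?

Optimal shipments:
  Yuma–B3: 65 × $7 = $455
  Chico–B2: 5 × $8 = $40
  Chico–B3: 20 × $8 = $160
  Nampa–B1: 35 × $6 = $210
  Nampa–B3: 50 × $17 = $850
Total cost = $1715.
So Chico→B2 carries 5 sacks.

5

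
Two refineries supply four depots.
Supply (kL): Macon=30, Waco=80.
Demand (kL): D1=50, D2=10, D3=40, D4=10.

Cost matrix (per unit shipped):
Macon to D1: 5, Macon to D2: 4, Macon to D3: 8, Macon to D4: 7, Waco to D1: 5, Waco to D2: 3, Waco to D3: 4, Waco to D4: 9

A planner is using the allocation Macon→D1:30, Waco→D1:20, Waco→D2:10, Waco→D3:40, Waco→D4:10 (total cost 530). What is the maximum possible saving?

Current plan cost = 30·5 + 20·5 + 10·3 + 40·4 + 10·9 = 530.
Optimal plan:
  Macon to D1: 20 × 5 = 100
  Macon to D4: 10 × 7 = 70
  Waco to D1: 30 × 5 = 150
  Waco to D2: 10 × 3 = 30
  Waco to D3: 40 × 4 = 160
Optimal cost = 510.
Saving = 530 − 510 = 20.

20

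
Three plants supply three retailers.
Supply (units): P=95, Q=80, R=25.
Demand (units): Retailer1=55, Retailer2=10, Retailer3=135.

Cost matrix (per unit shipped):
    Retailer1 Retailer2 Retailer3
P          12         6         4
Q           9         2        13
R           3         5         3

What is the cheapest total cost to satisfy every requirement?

1165

One minimum-cost allocation:
  P->Retailer3: 95 × 4 = 380
  Q->Retailer1: 55 × 9 = 495
  Q->Retailer2: 10 × 2 = 20
  Q->Retailer3: 15 × 13 = 195
  R->Retailer3: 25 × 3 = 75
Total = 380 + 495 + 20 + 195 + 75 = 1165.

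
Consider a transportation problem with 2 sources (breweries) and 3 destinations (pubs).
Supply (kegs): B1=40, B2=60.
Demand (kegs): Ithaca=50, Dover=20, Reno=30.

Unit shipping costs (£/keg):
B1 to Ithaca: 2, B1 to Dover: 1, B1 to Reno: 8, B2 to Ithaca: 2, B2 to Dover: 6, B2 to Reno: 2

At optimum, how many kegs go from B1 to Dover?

20

Optimal shipments:
  B1 to Ithaca: 20 × £2 = £40
  B1 to Dover: 20 × £1 = £20
  B2 to Ithaca: 30 × £2 = £60
  B2 to Reno: 30 × £2 = £60
Total cost = £180.
So B1→Dover carries 20 kegs.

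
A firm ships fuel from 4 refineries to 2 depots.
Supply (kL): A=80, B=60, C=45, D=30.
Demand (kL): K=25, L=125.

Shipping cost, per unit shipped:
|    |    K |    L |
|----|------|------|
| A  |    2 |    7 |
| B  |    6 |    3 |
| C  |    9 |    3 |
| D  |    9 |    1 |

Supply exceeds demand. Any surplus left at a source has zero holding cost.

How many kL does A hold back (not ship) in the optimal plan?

55

Minimum-cost shipments:
  A–K: 25 × 2 = 50
  B–L: 60 × 3 = 180
  C–L: 35 × 3 = 105
  D–L: 30 × 1 = 30
Total cost = 365.
A ships 25 of its 80, leaving 55.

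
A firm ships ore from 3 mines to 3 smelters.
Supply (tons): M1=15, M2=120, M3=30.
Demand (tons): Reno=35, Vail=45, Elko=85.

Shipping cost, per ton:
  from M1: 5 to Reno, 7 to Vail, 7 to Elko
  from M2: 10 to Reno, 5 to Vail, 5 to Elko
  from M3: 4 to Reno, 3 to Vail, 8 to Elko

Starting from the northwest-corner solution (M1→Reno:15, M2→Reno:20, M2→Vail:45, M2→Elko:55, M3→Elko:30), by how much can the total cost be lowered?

230

Current plan cost = 15·5 + 20·10 + 45·5 + 55·5 + 30·8 = 1015.
Optimal plan:
  M1→Reno: 15 × 5 = 75
  M2→Vail: 35 × 5 = 175
  M2→Elko: 85 × 5 = 425
  M3→Reno: 20 × 4 = 80
  M3→Vail: 10 × 3 = 30
Optimal cost = 785.
Saving = 1015 − 785 = 230.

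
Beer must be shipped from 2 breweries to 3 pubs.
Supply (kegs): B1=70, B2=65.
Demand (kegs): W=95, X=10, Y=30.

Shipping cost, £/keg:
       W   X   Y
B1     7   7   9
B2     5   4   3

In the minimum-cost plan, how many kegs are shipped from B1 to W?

The minimum-cost plan:
  B1->W: 70 kegs
  B2->W: 25 kegs
  B2->X: 10 kegs
  B2->Y: 30 kegs
Total cost = £745.
So B1→W carries 70 kegs.

70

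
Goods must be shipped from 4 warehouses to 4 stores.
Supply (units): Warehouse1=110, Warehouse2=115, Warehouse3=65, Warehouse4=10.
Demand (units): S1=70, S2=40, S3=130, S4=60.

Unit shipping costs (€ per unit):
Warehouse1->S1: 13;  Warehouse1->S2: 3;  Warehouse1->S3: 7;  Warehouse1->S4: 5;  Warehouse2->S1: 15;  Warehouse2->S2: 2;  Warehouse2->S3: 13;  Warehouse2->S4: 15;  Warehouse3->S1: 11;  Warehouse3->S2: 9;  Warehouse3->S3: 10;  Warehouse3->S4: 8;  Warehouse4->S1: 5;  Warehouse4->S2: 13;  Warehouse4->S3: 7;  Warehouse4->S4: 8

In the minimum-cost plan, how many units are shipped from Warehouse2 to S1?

0

Solving gives:
  Warehouse1–S3: 50 units
  Warehouse1–S4: 60 units
  Warehouse2–S2: 40 units
  Warehouse2–S3: 75 units
  Warehouse3–S1: 60 units
  Warehouse3–S3: 5 units
  Warehouse4–S1: 10 units
Total cost = €2465.
The route Warehouse2→S1 is not used.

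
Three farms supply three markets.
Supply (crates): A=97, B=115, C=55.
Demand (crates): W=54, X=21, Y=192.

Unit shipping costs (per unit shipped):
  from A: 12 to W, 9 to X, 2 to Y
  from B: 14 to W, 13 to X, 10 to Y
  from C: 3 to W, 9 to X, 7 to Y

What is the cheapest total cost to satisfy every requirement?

An optimal shipping plan:
  A–Y: 97 crates
  B–X: 20 crates
  B–Y: 95 crates
  C–W: 54 crates
  C–X: 1 crates
Total cost = 1575.

1575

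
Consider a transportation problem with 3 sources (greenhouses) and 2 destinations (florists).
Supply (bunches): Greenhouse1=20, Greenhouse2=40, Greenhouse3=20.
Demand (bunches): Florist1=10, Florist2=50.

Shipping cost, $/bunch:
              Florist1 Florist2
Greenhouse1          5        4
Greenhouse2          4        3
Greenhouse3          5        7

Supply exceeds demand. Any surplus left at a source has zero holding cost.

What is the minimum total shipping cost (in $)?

210

An optimal shipping plan:
  Greenhouse1 to Florist2: 20 × $4 = $80
  Greenhouse2 to Florist1: 10 × $4 = $40
  Greenhouse2 to Florist2: 30 × $3 = $90
Total = 80 + 40 + 90 = $210.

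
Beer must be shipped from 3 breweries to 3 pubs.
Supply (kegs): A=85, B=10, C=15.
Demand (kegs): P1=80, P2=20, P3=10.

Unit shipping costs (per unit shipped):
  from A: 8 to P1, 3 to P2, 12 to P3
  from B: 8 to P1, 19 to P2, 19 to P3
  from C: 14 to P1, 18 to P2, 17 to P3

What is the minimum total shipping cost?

An optimal shipping plan:
  A–P1: 65 × 8 = 520
  A–P2: 20 × 3 = 60
  B–P1: 10 × 8 = 80
  C–P1: 5 × 14 = 70
  C–P3: 10 × 17 = 170
Total = 520 + 60 + 80 + 70 + 170 = 900.
(Supply check: A ships 85; B ships 10; C ships 15.)

900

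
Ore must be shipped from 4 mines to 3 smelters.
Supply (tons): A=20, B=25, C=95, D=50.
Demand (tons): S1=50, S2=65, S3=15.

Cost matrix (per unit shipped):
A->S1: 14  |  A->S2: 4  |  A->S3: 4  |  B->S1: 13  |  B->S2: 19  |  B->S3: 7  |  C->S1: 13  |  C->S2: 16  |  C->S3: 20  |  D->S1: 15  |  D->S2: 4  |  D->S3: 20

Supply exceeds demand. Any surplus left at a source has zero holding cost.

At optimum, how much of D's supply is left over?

0

An optimal plan:
  A to S2: 15 tons
  A to S3: 5 tons
  B to S3: 10 tons
  C to S1: 50 tons
  D to S2: 50 tons
Total cost = 1000.
D ships 50 of its 50, leaving 0.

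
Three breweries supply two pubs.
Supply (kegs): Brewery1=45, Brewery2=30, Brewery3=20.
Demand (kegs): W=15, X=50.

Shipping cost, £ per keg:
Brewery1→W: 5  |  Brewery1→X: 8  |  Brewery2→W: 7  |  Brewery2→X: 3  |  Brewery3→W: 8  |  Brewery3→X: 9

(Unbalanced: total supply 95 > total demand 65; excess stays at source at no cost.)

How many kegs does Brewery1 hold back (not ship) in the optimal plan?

10

Minimum-cost shipments:
  Brewery1–W: 15 kegs
  Brewery1–X: 20 kegs
  Brewery2–X: 30 kegs
Total cost = £325.
Brewery1 ships 35 of its 45, leaving 10.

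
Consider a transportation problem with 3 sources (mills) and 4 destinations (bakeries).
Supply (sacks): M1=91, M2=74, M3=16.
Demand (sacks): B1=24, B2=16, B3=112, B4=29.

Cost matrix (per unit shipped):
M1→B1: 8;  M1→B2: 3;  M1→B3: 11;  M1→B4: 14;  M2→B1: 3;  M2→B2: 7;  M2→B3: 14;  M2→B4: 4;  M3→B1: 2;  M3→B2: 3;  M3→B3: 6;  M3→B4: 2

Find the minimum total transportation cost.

Optimal allocation:
  M1→B2: 16 × 3 = 48
  M1→B3: 75 × 11 = 825
  M2→B1: 24 × 3 = 72
  M2→B3: 21 × 14 = 294
  M2→B4: 29 × 4 = 116
  M3→B3: 16 × 6 = 96
Total = 48 + 825 + 72 + 294 + 116 + 96 = 1451.
(Supply check: M1 ships 91; M2 ships 74; M3 ships 16.)

1451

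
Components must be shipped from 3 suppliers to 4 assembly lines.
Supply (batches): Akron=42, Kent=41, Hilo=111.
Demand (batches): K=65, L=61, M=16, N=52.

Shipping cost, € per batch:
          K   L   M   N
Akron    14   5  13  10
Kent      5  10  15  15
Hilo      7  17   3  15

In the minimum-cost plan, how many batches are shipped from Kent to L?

19

Optimal shipments:
  Akron to L: 42 × €5 = €210
  Kent to K: 22 × €5 = €110
  Kent to L: 19 × €10 = €190
  Hilo to K: 43 × €7 = €301
  Hilo to M: 16 × €3 = €48
  Hilo to N: 52 × €15 = €780
Total cost = €1639.
So Kent→L carries 19 batches.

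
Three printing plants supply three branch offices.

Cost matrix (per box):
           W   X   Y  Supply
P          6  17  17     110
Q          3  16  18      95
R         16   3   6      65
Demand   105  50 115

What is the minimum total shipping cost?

2285

One minimum-cost allocation:
  P→W: 10 × 6 = 60
  P→Y: 100 × 17 = 1700
  Q→W: 95 × 3 = 285
  R→X: 50 × 3 = 150
  R→Y: 15 × 6 = 90
Total = 60 + 1700 + 285 + 150 + 90 = 2285.
(Supply check: P ships 110; Q ships 95; R ships 65.)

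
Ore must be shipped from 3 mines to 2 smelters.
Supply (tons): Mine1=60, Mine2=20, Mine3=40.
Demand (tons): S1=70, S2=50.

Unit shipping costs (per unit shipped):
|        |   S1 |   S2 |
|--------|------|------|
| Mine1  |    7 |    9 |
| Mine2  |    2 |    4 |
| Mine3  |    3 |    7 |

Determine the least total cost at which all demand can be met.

A cheapest plan:
  Mine1→S1: 10 tons
  Mine1→S2: 50 tons
  Mine2→S1: 20 tons
  Mine3→S1: 40 tons
Total cost = 680.

680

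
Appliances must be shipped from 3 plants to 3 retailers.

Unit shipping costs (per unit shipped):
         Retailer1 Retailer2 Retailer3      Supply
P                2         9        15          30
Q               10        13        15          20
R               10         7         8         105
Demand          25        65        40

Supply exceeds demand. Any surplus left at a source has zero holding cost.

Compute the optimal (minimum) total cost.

825

A cheapest plan:
  P->Retailer1: 25 × 2 = 50
  R->Retailer2: 65 × 7 = 455
  R->Retailer3: 40 × 8 = 320
Total = 50 + 455 + 320 = 825.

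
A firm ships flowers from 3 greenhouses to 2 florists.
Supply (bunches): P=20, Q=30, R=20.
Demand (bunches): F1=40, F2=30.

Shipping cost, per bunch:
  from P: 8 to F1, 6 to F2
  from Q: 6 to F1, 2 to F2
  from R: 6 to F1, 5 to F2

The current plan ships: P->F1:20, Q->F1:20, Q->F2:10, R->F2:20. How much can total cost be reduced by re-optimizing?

60

Current plan cost = 20·8 + 20·6 + 10·2 + 20·5 = 400.
Optimal plan:
  P->F1: 20 × 8 = 160
  Q->F2: 30 × 2 = 60
  R->F1: 20 × 6 = 120
Optimal cost = 340.
Saving = 400 − 340 = 60.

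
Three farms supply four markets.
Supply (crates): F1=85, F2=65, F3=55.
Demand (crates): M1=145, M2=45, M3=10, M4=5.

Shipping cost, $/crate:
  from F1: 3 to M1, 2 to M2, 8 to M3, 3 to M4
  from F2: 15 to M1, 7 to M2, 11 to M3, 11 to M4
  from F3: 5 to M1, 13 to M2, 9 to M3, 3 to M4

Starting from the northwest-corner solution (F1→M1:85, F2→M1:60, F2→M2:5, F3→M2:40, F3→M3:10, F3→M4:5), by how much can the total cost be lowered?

730

Current plan cost = 85·3 + 60·15 + 5·7 + 40·13 + 10·9 + 5·3 = $1815.
Optimal plan:
  F1 to M1: 85 crates
  F2 to M1: 5 crates
  F2 to M2: 45 crates
  F2 to M3: 10 crates
  F2 to M4: 5 crates
  F3 to M1: 55 crates
Optimal cost = $1085.
Saving = 1815 − 1085 = $730.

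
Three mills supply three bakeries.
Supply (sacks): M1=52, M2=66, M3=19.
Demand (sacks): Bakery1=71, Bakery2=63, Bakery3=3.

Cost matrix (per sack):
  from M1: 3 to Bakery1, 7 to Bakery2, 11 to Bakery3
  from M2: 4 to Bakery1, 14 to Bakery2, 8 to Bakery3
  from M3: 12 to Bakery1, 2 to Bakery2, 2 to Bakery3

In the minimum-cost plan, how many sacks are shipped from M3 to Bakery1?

0

The minimum-cost plan:
  M1→Bakery1: 5 × 3 = 15
  M1→Bakery2: 47 × 7 = 329
  M2→Bakery1: 66 × 4 = 264
  M3→Bakery2: 16 × 2 = 32
  M3→Bakery3: 3 × 2 = 6
Total cost = 646.
The route M3→Bakery1 is not used.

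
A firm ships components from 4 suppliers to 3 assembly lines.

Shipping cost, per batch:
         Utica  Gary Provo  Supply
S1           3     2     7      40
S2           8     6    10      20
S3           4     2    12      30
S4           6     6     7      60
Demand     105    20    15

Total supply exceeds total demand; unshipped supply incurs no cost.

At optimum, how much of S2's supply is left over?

Minimum-cost shipments:
  S1→Utica: 40 × 3 = 120
  S2→Gary: 10 × 6 = 60
  S3→Utica: 20 × 4 = 80
  S3→Gary: 10 × 2 = 20
  S4→Utica: 45 × 6 = 270
  S4→Provo: 15 × 7 = 105
Total cost = 655.
S2 ships 10 of its 20, leaving 10.

10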